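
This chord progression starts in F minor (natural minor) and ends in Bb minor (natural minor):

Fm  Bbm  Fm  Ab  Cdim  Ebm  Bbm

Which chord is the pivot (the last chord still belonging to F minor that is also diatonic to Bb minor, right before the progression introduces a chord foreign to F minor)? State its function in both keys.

Ab — III in F minor, VII in Bb minor

Chords diatonic to F minor: Fm, Gdim, Ab, Bbm, Cm, Db, Eb.
Reading the progression, the first chord not in that set is Cdim, so the modulation leaves F minor there.
The chord immediately before Cdim is Ab, which is diatonic to both keys: III in F minor and VII in Bb minor.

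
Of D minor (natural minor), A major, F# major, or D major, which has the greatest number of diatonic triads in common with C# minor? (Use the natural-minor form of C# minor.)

A major

Triads of C# minor (natural minor): C# minor (i), D# diminished (ii°), E major (III), F# minor (iv), G# minor (v), A major (VI), B major (VII).
D minor (natural minor) shares 0: none.
A major shares 4: C#m, E, F#m, A.
F# major shares 2: G#m, B.
D major shares 2: F#m, A.
The most common triads (4) are shared with A major.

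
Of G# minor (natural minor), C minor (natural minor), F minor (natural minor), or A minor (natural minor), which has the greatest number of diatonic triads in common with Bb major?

Triads of Bb major: Bb major (I), C minor (ii), D minor (iii), Eb major (IV), F major (V), G minor (vi), A diminished (vii°).
G# minor (natural minor) shares 0: none.
C minor (natural minor) shares 4: Bb, Cm, Eb, Gm.
F minor (natural minor) shares 2: Cm, Eb.
A minor (natural minor) shares 2: Dm, F.
The most common triads (4) are shared with C minor.

C minor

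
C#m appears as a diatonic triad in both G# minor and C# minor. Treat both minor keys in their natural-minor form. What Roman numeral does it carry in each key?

iv in G# minor; i in C# minor

The scale of G# minor (natural minor) is G# A# B C# D# E F#; C# is degree 4, and the triad built there (C#-E-G#) is minor, so it is iv.
The scale of C# minor (natural minor) is C# D# E F# G# A B; C# is degree 1, and the triad built there (C#-E-G#) is minor, so it is i.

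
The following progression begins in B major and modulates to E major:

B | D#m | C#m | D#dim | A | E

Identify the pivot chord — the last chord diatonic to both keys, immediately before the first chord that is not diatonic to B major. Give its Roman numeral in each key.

Chords diatonic to B major: B, C#m, D#m, E, F#, G#m, A#dim.
Reading the progression, the first chord not in that set is D#dim, so the modulation leaves B major there.
The chord immediately before D#dim is C#m, which is diatonic to both keys: ii in B major and vi in E major.

C#m — ii in B major, vi in E major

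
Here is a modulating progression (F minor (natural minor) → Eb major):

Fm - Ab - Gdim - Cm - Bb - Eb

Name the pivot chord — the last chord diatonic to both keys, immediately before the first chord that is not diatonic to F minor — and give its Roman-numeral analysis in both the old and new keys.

Cm — v in F minor, vi in Eb major

Chords diatonic to F minor: Fm, Gdim, Ab, Bbm, Cm, Db, Eb.
Reading the progression, the first chord not in that set is Bb, so the modulation leaves F minor there.
The chord immediately before Bb is Cm, which is diatonic to both keys: v in F minor and vi in Eb major.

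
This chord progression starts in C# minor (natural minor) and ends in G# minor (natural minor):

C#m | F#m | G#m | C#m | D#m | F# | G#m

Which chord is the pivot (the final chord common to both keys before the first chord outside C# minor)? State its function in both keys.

Chords diatonic to C# minor: C#m, D#dim, E, F#m, G#m, A, B.
Reading the progression, the first chord not in that set is D#m, so the modulation leaves C# minor there.
The chord immediately before D#m is C#m, which is diatonic to both keys: i in C# minor and iv in G# minor.

C#m — i in C# minor, iv in G# minor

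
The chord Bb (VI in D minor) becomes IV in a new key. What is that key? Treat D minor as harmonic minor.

The numeral IV denotes a major triad on scale degree 4. With Bb on degree 4, the tonic of the new key is F.
Degree 4 carries a major triad in major keys, so the destination is F major.
Check: the diatonic triads of F major are F (I), Gm (ii), Am (iii), Bb (IV), C (V), Dm (vi), Edim (vii°) — Bb is indeed IV.

F major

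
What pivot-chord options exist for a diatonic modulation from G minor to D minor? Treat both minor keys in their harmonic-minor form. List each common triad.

Gm

Triads in G minor (harmonic minor): G minor (i), A diminished (ii°), Bb augmented (III+), C minor (iv), D major (V), Eb major (VI), F# diminished (vii°).
Triads in D minor (harmonic minor): D minor (i), E diminished (ii°), F augmented (III+), G minor (iv), A major (V), Bb major (VI), C# diminished (vii°).
Shared triads with their functions: G minor (i in G minor, iv in D minor).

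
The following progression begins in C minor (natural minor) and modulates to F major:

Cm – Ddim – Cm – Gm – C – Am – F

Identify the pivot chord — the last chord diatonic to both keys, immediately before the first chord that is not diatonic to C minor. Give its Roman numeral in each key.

Chords diatonic to C minor: Cm, Ddim, Eb, Fm, Gm, Ab, Bb.
Reading the progression, the first chord not in that set is C, so the modulation leaves C minor there.
The chord immediately before C is Gm, which is diatonic to both keys: v in C minor and ii in F major.

Gm — v in C minor, ii in F major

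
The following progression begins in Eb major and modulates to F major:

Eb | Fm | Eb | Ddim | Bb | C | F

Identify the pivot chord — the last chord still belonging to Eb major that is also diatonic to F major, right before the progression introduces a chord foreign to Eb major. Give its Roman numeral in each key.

Chords diatonic to Eb major: Eb, Fm, Gm, Ab, Bb, Cm, Ddim.
Reading the progression, the first chord not in that set is C, so the modulation leaves Eb major there.
The chord immediately before C is Bb, which is diatonic to both keys: V in Eb major and IV in F major.

Bb — V in Eb major, IV in F major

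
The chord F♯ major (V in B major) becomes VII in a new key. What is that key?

The numeral VII denotes a major triad on scale degree 7. With F♯ on degree 7, the tonic of the new key is G♯.
Degree 7 carries a major triad in natural-minor keys, so the destination is G♯ minor.
Check: the diatonic triads of G♯ minor (natural minor) are G♯m (i), A♯dim (ii°), B (III), C♯m (iv), D♯m (v), E (VI), F♯ (VII) — F♯ major is indeed VII.

G♯ minor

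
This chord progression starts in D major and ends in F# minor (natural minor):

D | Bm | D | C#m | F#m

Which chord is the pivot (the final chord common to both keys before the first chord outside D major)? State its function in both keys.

Chords diatonic to D major: D, Em, F#m, G, A, Bm, C#dim.
Reading the progression, the first chord not in that set is C#m, so the modulation leaves D major there.
The chord immediately before C#m is D, which is diatonic to both keys: I in D major and VI in F# minor.

D — I in D major, VI in F# minor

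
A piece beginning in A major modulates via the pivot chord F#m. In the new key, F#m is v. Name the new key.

The numeral v denotes a minor triad on scale degree 5. With F# on degree 5, the tonic of the new key is B.
Degree 5 carries a minor triad in natural-minor keys, so the destination is B minor.
Check: the diatonic triads of B minor (natural minor) are Bm (i), C#dim (ii°), D (III), Em (iv), F#m (v), G (VI), A (VII) — F#m is indeed v.

B minor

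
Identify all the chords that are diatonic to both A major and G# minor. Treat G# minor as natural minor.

Triads in A major: A (I), Bm (ii), C#m (iii), D (IV), E (V), F#m (vi), G#dim (vii°).
Triads in G# minor (natural minor): G#m (i), A#dim (ii°), B (III), C#m (iv), D#m (v), E (VI), F# (VII).
Shared triads with their functions: C#m (iii in A major, iv in G# minor); E (V in A major, VI in G# minor).

C#m, E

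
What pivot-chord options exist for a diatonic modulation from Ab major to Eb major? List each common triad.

Triads in Ab major: Ab major (I), Bb minor (ii), C minor (iii), Db major (IV), Eb major (V), F minor (vi), G diminished (vii°).
Triads in Eb major: Eb major (I), F minor (ii), G minor (iii), Ab major (IV), Bb major (V), C minor (vi), D diminished (vii°).
Shared triads with their functions: Ab major (I in Ab major, IV in Eb major); C minor (iii in Ab major, vi in Eb major); Eb major (V in Ab major, I in Eb major); F minor (vi in Ab major, ii in Eb major).

Ab, Cm, Eb, Fm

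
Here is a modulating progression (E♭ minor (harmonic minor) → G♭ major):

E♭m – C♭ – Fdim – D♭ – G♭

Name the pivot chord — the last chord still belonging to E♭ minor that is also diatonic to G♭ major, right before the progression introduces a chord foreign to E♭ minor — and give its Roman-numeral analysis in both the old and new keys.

Fdim — ii° in E♭ minor, vii° in G♭ major

Chords diatonic to E♭ minor: E♭m, Fdim, G♭aug, A♭m, B♭, C♭, Ddim.
Reading the progression, the first chord not in that set is D♭, so the modulation leaves E♭ minor there.
The chord immediately before D♭ is Fdim, which is diatonic to both keys: ii° in E♭ minor and vii° in G♭ major.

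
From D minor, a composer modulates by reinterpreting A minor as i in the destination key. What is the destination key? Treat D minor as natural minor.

A minor

The numeral i denotes a minor triad on scale degree 1. With A on degree 1, the tonic of the new key is A.
Degree 1 carries a minor triad in minor keys, so the destination is A minor.
Check: the diatonic triads of A minor (natural minor) are Am (i), Bdim (ii°), C (III), Dm (iv), Em (v), F (VI), G (VII) — A minor is indeed i.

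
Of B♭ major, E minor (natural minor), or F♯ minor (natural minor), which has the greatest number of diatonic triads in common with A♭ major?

Triads of A♭ major: A♭ major (I), B♭ minor (ii), C minor (iii), D♭ major (IV), E♭ major (V), F minor (vi), G diminished (vii°).
B♭ major shares 2: Cm, E♭.
E minor (natural minor) shares 0: none.
F♯ minor (natural minor) shares 0: none.
The most common triads (2) are shared with B♭ major.

B♭ major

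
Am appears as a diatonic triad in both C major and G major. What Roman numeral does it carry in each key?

vi in C major; ii in G major

The scale of C major is C D E F G A B; A is degree 6, and the triad built there (A-C-E) is minor, so it is vi.
The scale of G major is G A B C D E F#; A is degree 2, and the triad built there (A-C-E) is minor, so it is ii.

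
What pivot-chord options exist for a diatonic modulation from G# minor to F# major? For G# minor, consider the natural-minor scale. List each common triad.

G#m, B, D#m, F#

Triads in G# minor (natural minor): G#m (i), A#dim (ii°), B (III), C#m (iv), D#m (v), E (VI), F# (VII).
Triads in F# major: F# (I), G#m (ii), A#m (iii), B (IV), C# (V), D#m (vi), E#dim (vii°).
Shared triads with their functions: G#m (i in G# minor, ii in F# major); B (III in G# minor, IV in F# major); D#m (v in G# minor, vi in F# major); F# (VII in G# minor, I in F# major).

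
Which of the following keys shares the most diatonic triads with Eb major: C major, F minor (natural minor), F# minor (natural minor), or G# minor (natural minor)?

F minor

Triads of Eb major: Eb (I), Fm (ii), Gm (iii), Ab (IV), Bb (V), Cm (vi), Ddim (vii°).
C major shares 0: none.
F minor (natural minor) shares 4: Eb, Fm, Ab, Cm.
F# minor (natural minor) shares 0: none.
G# minor (natural minor) shares 0: none.
The most common triads (4) are shared with F minor.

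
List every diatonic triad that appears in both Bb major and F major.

Bb, Dm, F, Gm

Triads in Bb major: Bb major (I), C minor (ii), D minor (iii), Eb major (IV), F major (V), G minor (vi), A diminished (vii°).
Triads in F major: F major (I), G minor (ii), A minor (iii), Bb major (IV), C major (V), D minor (vi), E diminished (vii°).
Shared triads with their functions: Bb major (I in Bb major, IV in F major); D minor (iii in Bb major, vi in F major); F major (V in Bb major, I in F major); G minor (vi in Bb major, ii in F major).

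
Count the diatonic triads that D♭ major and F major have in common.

Diatonic triads of D♭ major: D♭ major (I), E♭ minor (ii), F minor (iii), G♭ major (IV), A♭ major (V), B♭ minor (vi), C diminished (vii°).
Diatonic triads of F major: F major (I), G minor (ii), A minor (iii), B♭ major (IV), C major (V), D minor (vi), E diminished (vii°).
No triad has the same root and quality in both keys.

0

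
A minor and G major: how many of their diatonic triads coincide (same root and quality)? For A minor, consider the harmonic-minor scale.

1

Diatonic triads of A minor (harmonic minor): A minor (i), B diminished (ii°), C augmented (III+), D minor (iv), E major (V), F major (VI), G# diminished (vii°).
Diatonic triads of G major: G major (I), A minor (ii), B minor (iii), C major (IV), D major (V), E minor (vi), F# diminished (vii°).
Matching root and quality in both lists: A minor.
That gives 1 common triad.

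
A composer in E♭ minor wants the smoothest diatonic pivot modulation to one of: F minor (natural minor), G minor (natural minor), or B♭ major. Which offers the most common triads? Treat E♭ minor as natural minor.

F minor

Triads of E♭ minor (natural minor): E♭m (i), Fdim (ii°), G♭ (III), A♭m (iv), B♭m (v), C♭ (VI), D♭ (VII).
F minor (natural minor) shares 2: B♭m, D♭.
G minor (natural minor) shares 0: none.
B♭ major shares 0: none.
The most common triads (2) are shared with F minor.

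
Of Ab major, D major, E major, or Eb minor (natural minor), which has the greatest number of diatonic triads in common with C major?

D major

Triads of C major: C major (I), D minor (ii), E minor (iii), F major (IV), G major (V), A minor (vi), B diminished (vii°).
Ab major shares 0: none.
D major shares 2: Em, G.
E major shares 0: none.
Eb minor (natural minor) shares 0: none.
The most common triads (2) are shared with D major.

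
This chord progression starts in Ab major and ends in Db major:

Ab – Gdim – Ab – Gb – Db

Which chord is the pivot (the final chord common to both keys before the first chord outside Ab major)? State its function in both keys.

Chords diatonic to Ab major: Ab, Bbm, Cm, Db, Eb, Fm, Gdim.
Reading the progression, the first chord not in that set is Gb, so the modulation leaves Ab major there.
The chord immediately before Gb is Ab, which is diatonic to both keys: I in Ab major and V in Db major.

Ab — I in Ab major, V in Db major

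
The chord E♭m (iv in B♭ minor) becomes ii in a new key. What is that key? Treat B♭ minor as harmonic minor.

D♭ major

The numeral ii denotes a minor triad on scale degree 2. With E♭ on degree 2, the tonic of the new key is D♭.
Degree 2 carries a minor triad in major keys, so the destination is D♭ major.
Check: the diatonic triads of D♭ major are D♭ (I), E♭m (ii), Fm (iii), G♭ (IV), A♭ (V), B♭m (vi), Cdim (vii°) — E♭m is indeed ii.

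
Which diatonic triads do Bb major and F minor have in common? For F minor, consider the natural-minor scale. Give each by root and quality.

Triads in Bb major: Bb (I), Cm (ii), Dm (iii), Eb (IV), F (V), Gm (vi), Adim (vii°).
Triads in F minor (natural minor): Fm (i), Gdim (ii°), Ab (III), Bbm (iv), Cm (v), Db (VI), Eb (VII).
Shared triads with their functions: Cm (ii in Bb major, v in F minor); Eb (IV in Bb major, VII in F minor).

Cm, Eb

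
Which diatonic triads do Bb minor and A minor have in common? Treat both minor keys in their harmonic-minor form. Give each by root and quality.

Triads in Bb minor (harmonic minor): Bbm (i), Cdim (ii°), Dbaug (III+), Ebm (iv), F (V), Gb (VI), Adim (vii°).
Triads in A minor (harmonic minor): Am (i), Bdim (ii°), Caug (III+), Dm (iv), E (V), F (VI), G#dim (vii°).
Shared triads with their functions: F (V in Bb minor, VI in A minor).

F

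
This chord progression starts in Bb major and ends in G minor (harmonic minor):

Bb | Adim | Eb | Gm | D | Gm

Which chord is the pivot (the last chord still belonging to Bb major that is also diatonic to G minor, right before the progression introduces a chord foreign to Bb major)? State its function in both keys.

Chords diatonic to Bb major: Bb, Cm, Dm, Eb, F, Gm, Adim.
Reading the progression, the first chord not in that set is D, so the modulation leaves Bb major there.
The chord immediately before D is Gm, which is diatonic to both keys: vi in Bb major and i in G minor.

Gm — vi in Bb major, i in G minor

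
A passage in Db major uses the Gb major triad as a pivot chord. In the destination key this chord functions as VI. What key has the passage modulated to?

The numeral VI denotes a major triad on scale degree 6. With Gb on degree 6, the tonic of the new key is Bb.
Degree 6 carries a major triad in minor keys, so the destination is Bb minor.
Check: the diatonic triads of Bb minor (natural minor) are Bbm (i), Cdim (ii°), Db (III), Ebm (iv), Fm (v), Gb (VI), Ab (VII) — Gb major is indeed VI.

Bb minor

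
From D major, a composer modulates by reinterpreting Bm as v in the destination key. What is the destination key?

The numeral v denotes a minor triad on scale degree 5. With B on degree 5, the tonic of the new key is E.
Degree 5 carries a minor triad in natural-minor keys, so the destination is E minor.
Check: the diatonic triads of E minor (natural minor) are Em (i), F#dim (ii°), G (III), Am (iv), Bm (v), C (VI), D (VII) — Bm is indeed v.

E minor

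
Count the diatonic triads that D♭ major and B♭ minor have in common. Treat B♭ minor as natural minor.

7

Diatonic triads of D♭ major: D♭ major (I), E♭ minor (ii), F minor (iii), G♭ major (IV), A♭ major (V), B♭ minor (vi), C diminished (vii°).
Diatonic triads of B♭ minor (natural minor): B♭ minor (i), C diminished (ii°), D♭ major (III), E♭ minor (iv), F minor (v), G♭ major (VI), A♭ major (VII).
Matching root and quality in both lists: D♭ major, E♭ minor, F minor, G♭ major, A♭ major, B♭ minor, C diminished.
That gives 7 common triads.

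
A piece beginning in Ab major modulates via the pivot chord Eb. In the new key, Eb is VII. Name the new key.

The numeral VII denotes a major triad on scale degree 7. With Eb on degree 7, the tonic of the new key is F.
Degree 7 carries a major triad in natural-minor keys, so the destination is F minor.
Check: the diatonic triads of F minor (natural minor) are Fm (i), Gdim (ii°), Ab (III), Bbm (iv), Cm (v), Db (VI), Eb (VII) — Eb is indeed VII.

F minor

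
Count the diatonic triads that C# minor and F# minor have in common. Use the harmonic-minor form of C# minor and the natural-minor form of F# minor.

3

Diatonic triads of C# minor (harmonic minor): C#m (i), D#dim (ii°), Eaug (III+), F#m (iv), G# (V), A (VI), B#dim (vii°).
Diatonic triads of F# minor (natural minor): F#m (i), G#dim (ii°), A (III), Bm (iv), C#m (v), D (VI), E (VII).
Matching root and quality in both lists: C#m, F#m, A.
That gives 3 common triads.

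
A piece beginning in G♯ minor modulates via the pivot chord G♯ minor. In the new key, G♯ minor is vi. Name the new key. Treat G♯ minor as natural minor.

B major

The numeral vi denotes a minor triad on scale degree 6. With G♯ on degree 6, the tonic of the new key is B.
Degree 6 carries a minor triad in major keys, so the destination is B major.
Check: the diatonic triads of B major are B (I), C♯m (ii), D♯m (iii), E (IV), F♯ (V), G♯m (vi), A♯dim (vii°) — G♯ minor is indeed vi.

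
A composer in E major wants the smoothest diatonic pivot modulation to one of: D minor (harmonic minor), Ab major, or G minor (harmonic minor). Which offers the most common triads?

Triads of E major: E (I), F#m (ii), G#m (iii), A (IV), B (V), C#m (vi), D#dim (vii°).
D minor (harmonic minor) shares 1: A.
Ab major shares 0: none.
G minor (harmonic minor) shares 0: none.
The most common triads (1) are shared with D minor.

D minor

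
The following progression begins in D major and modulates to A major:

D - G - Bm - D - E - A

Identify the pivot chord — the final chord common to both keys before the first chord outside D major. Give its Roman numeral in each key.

D — I in D major, IV in A major

Chords diatonic to D major: D, Em, F#m, G, A, Bm, C#dim.
Reading the progression, the first chord not in that set is E, so the modulation leaves D major there.
The chord immediately before E is D, which is diatonic to both keys: I in D major and IV in A major.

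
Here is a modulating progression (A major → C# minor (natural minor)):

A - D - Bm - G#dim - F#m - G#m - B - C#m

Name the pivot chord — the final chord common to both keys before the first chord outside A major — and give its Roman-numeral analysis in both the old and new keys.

Chords diatonic to A major: A, Bm, C#m, D, E, F#m, G#dim.
Reading the progression, the first chord not in that set is G#m, so the modulation leaves A major there.
The chord immediately before G#m is F#m, which is diatonic to both keys: vi in A major and iv in C# minor.

F#m — vi in A major, iv in C# minor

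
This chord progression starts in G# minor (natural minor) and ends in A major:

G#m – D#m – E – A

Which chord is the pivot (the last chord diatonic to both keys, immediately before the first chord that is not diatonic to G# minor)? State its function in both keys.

Chords diatonic to G# minor: G#m, A#dim, B, C#m, D#m, E, F#.
Reading the progression, the first chord not in that set is A, so the modulation leaves G# minor there.
The chord immediately before A is E, which is diatonic to both keys: VI in G# minor and V in A major.

E — VI in G# minor, V in A major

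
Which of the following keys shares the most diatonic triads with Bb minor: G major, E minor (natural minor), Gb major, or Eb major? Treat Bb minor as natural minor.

Gb major

Triads of Bb minor (natural minor): Bbm (i), Cdim (ii°), Db (III), Ebm (iv), Fm (v), Gb (VI), Ab (VII).
G major shares 0: none.
E minor (natural minor) shares 0: none.
Gb major shares 4: Bbm, Db, Ebm, Gb.
Eb major shares 2: Fm, Ab.
The most common triads (4) are shared with Gb major.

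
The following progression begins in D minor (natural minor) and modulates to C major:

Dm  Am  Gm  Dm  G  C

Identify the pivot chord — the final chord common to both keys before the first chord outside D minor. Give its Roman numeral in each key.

Chords diatonic to D minor: Dm, Edim, F, Gm, Am, B♭, C.
Reading the progression, the first chord not in that set is G, so the modulation leaves D minor there.
The chord immediately before G is Dm, which is diatonic to both keys: i in D minor and ii in C major.

Dm — i in D minor, ii in C major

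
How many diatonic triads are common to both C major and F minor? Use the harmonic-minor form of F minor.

Diatonic triads of C major: C major (I), D minor (ii), E minor (iii), F major (IV), G major (V), A minor (vi), B diminished (vii°).
Diatonic triads of F minor (harmonic minor): F minor (i), G diminished (ii°), Ab augmented (III+), Bb minor (iv), C major (V), Db major (VI), E diminished (vii°).
Matching root and quality in both lists: C major.
That gives 1 common triad.

1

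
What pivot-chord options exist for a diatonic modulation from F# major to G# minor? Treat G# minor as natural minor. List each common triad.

F#, G#m, B, D#m

Triads in F# major: F# (I), G#m (ii), A#m (iii), B (IV), C# (V), D#m (vi), E#dim (vii°).
Triads in G# minor (natural minor): G#m (i), A#dim (ii°), B (III), C#m (iv), D#m (v), E (VI), F# (VII).
Shared triads with their functions: F# (I in F# major, VII in G# minor); G#m (ii in F# major, i in G# minor); B (IV in F# major, III in G# minor); D#m (vi in F# major, v in G# minor).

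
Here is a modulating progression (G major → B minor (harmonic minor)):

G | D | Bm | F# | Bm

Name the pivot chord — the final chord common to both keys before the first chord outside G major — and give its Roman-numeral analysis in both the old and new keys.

Chords diatonic to G major: G, Am, Bm, C, D, Em, F#dim.
Reading the progression, the first chord not in that set is F#, so the modulation leaves G major there.
The chord immediately before F# is Bm, which is diatonic to both keys: iii in G major and i in B minor.

Bm — iii in G major, i in B minor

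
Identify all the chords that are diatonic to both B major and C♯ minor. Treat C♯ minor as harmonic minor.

Triads in B major: B (I), C♯m (ii), D♯m (iii), E (IV), F♯ (V), G♯m (vi), A♯dim (vii°).
Triads in C♯ minor (harmonic minor): C♯m (i), D♯dim (ii°), Eaug (III+), F♯m (iv), G♯ (V), A (VI), B♯dim (vii°).
Shared triads with their functions: C♯m (ii in B major, i in C♯ minor).

C♯m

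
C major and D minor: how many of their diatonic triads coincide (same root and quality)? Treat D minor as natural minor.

Diatonic triads of C major: C major (I), D minor (ii), E minor (iii), F major (IV), G major (V), A minor (vi), B diminished (vii°).
Diatonic triads of D minor (natural minor): D minor (i), E diminished (ii°), F major (III), G minor (iv), A minor (v), Bb major (VI), C major (VII).
Matching root and quality in both lists: C major, D minor, F major, A minor.
That gives 4 common triads.

4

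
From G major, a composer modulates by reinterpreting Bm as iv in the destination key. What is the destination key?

The numeral iv denotes a minor triad on scale degree 4. With B on degree 4, the tonic of the new key is F♯.
Degree 4 carries a minor triad in minor keys, so the destination is F♯ minor.
Check: the diatonic triads of F♯ minor (natural minor) are F♯m (i), G♯dim (ii°), A (III), Bm (iv), C♯m (v), D (VI), E (VII) — Bm is indeed iv.

F♯ minor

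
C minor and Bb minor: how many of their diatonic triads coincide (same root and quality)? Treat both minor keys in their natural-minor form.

2

Diatonic triads of C minor (natural minor): Cm (i), Ddim (ii°), Eb (III), Fm (iv), Gm (v), Ab (VI), Bb (VII).
Diatonic triads of Bb minor (natural minor): Bbm (i), Cdim (ii°), Db (III), Ebm (iv), Fm (v), Gb (VI), Ab (VII).
Matching root and quality in both lists: Fm, Ab.
That gives 2 common triads.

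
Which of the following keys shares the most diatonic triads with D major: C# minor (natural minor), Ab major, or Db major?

C# minor

Triads of D major: D major (I), E minor (ii), F# minor (iii), G major (IV), A major (V), B minor (vi), C# diminished (vii°).
C# minor (natural minor) shares 2: F#m, A.
Ab major shares 0: none.
Db major shares 0: none.
The most common triads (2) are shared with C# minor.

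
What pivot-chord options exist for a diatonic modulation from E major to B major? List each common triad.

E, G#m, B, C#m

Triads in E major: E (I), F#m (ii), G#m (iii), A (IV), B (V), C#m (vi), D#dim (vii°).
Triads in B major: B (I), C#m (ii), D#m (iii), E (IV), F# (V), G#m (vi), A#dim (vii°).
Shared triads with their functions: E (I in E major, IV in B major); G#m (iii in E major, vi in B major); B (V in E major, I in B major); C#m (vi in E major, ii in B major).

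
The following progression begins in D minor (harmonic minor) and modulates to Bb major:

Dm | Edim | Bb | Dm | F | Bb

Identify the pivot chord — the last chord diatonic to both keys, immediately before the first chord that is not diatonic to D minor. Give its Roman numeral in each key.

Dm — i in D minor, iii in Bb major

Chords diatonic to D minor: Dm, Edim, Faug, Gm, A, Bb, C#dim.
Reading the progression, the first chord not in that set is F, so the modulation leaves D minor there.
The chord immediately before F is Dm, which is diatonic to both keys: i in D minor and iii in Bb major.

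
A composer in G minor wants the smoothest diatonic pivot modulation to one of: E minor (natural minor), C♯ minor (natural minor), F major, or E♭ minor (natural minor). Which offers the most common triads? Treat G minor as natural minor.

F major

Triads of G minor (natural minor): Gm (i), Adim (ii°), B♭ (III), Cm (iv), Dm (v), E♭ (VI), F (VII).
E minor (natural minor) shares 0: none.
C♯ minor (natural minor) shares 0: none.
F major shares 4: Gm, B♭, Dm, F.
E♭ minor (natural minor) shares 0: none.
The most common triads (4) are shared with F major.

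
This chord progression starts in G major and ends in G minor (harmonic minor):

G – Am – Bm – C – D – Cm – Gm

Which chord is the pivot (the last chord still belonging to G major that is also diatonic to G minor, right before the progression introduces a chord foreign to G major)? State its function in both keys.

Chords diatonic to G major: G, Am, Bm, C, D, Em, F#dim.
Reading the progression, the first chord not in that set is Cm, so the modulation leaves G major there.
The chord immediately before Cm is D, which is diatonic to both keys: V in G major and V in G minor.

D — V in G major, V in G minor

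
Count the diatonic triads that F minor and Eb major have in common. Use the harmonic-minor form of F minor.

Diatonic triads of F minor (harmonic minor): Fm (i), Gdim (ii°), Abaug (III+), Bbm (iv), C (V), Db (VI), Edim (vii°).
Diatonic triads of Eb major: Eb (I), Fm (ii), Gm (iii), Ab (IV), Bb (V), Cm (vi), Ddim (vii°).
Matching root and quality in both lists: Fm.
That gives 1 common triad.

1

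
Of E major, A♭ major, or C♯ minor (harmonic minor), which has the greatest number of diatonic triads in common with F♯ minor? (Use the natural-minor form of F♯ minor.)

E major

Triads of F♯ minor (natural minor): F♯m (i), G♯dim (ii°), A (III), Bm (iv), C♯m (v), D (VI), E (VII).
E major shares 4: F♯m, A, C♯m, E.
A♭ major shares 0: none.
C♯ minor (harmonic minor) shares 3: F♯m, A, C♯m.
The most common triads (4) are shared with E major.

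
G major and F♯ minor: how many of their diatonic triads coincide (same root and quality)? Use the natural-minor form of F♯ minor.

Diatonic triads of G major: G (I), Am (ii), Bm (iii), C (IV), D (V), Em (vi), F♯dim (vii°).
Diatonic triads of F♯ minor (natural minor): F♯m (i), G♯dim (ii°), A (III), Bm (iv), C♯m (v), D (VI), E (VII).
Matching root and quality in both lists: Bm, D.
That gives 2 common triads.

2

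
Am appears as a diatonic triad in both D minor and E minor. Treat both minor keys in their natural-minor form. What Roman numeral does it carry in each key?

The scale of D minor (natural minor) is D E F G A Bb C; A is degree 5, and the triad built there (A-C-E) is minor, so it is v.
The scale of E minor (natural minor) is E F# G A B C D; A is degree 4, and the triad built there (A-C-E) is minor, so it is iv.

v in D minor; iv in E minor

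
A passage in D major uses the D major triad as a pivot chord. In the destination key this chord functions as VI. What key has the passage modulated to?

The numeral VI denotes a major triad on scale degree 6. With D on degree 6, the tonic of the new key is F#.
Degree 6 carries a major triad in minor keys, so the destination is F# minor.
Check: the diatonic triads of F# minor (natural minor) are F#m (i), G#dim (ii°), A (III), Bm (iv), C#m (v), D (VI), E (VII) — D major is indeed VI.

F# minor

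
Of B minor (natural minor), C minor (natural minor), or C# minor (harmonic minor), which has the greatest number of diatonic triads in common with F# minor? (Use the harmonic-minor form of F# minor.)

Triads of F# minor (harmonic minor): F# minor (i), G# diminished (ii°), A augmented (III+), B minor (iv), C# major (V), D major (VI), E# diminished (vii°).
B minor (natural minor) shares 3: F#m, Bm, D.
C minor (natural minor) shares 0: none.
C# minor (harmonic minor) shares 1: F#m.
The most common triads (3) are shared with B minor.

B minor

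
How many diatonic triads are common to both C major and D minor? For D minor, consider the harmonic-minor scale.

Diatonic triads of C major: C (I), Dm (ii), Em (iii), F (IV), G (V), Am (vi), Bdim (vii°).
Diatonic triads of D minor (harmonic minor): Dm (i), Edim (ii°), Faug (III+), Gm (iv), A (V), Bb (VI), C#dim (vii°).
Matching root and quality in both lists: Dm.
That gives 1 common triad.

1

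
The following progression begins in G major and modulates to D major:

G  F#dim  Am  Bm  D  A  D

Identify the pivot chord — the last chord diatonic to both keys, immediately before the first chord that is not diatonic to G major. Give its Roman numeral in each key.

Chords diatonic to G major: G, Am, Bm, C, D, Em, F#dim.
Reading the progression, the first chord not in that set is A, so the modulation leaves G major there.
The chord immediately before A is D, which is diatonic to both keys: V in G major and I in D major.

D — V in G major, I in D major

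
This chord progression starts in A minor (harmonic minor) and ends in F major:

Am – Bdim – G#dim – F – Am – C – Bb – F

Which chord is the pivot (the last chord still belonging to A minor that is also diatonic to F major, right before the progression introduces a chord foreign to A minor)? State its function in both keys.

Chords diatonic to A minor: Am, Bdim, Caug, Dm, E, F, G#dim.
Reading the progression, the first chord not in that set is C, so the modulation leaves A minor there.
The chord immediately before C is Am, which is diatonic to both keys: i in A minor and iii in F major.

Am — i in A minor, iii in F major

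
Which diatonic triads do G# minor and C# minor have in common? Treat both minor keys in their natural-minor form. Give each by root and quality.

Triads in G# minor (natural minor): G#m (i), A#dim (ii°), B (III), C#m (iv), D#m (v), E (VI), F# (VII).
Triads in C# minor (natural minor): C#m (i), D#dim (ii°), E (III), F#m (iv), G#m (v), A (VI), B (VII).
Shared triads with their functions: G#m (i in G# minor, v in C# minor); B (III in G# minor, VII in C# minor); C#m (iv in G# minor, i in C# minor); E (VI in G# minor, III in C# minor).

G#m, B, C#m, E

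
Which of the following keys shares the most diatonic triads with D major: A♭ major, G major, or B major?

G major

Triads of D major: D major (I), E minor (ii), F♯ minor (iii), G major (IV), A major (V), B minor (vi), C♯ diminished (vii°).
A♭ major shares 0: none.
G major shares 4: D, Em, G, Bm.
B major shares 0: none.
The most common triads (4) are shared with G major.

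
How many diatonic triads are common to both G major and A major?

Diatonic triads of G major: G (I), Am (ii), Bm (iii), C (IV), D (V), Em (vi), F#dim (vii°).
Diatonic triads of A major: A (I), Bm (ii), C#m (iii), D (IV), E (V), F#m (vi), G#dim (vii°).
Matching root and quality in both lists: Bm, D.
That gives 2 common triads.

2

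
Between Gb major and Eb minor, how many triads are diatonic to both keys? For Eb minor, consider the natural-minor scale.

Diatonic triads of Gb major: Gb major (I), Ab minor (ii), Bb minor (iii), Cb major (IV), Db major (V), Eb minor (vi), F diminished (vii°).
Diatonic triads of Eb minor (natural minor): Eb minor (i), F diminished (ii°), Gb major (III), Ab minor (iv), Bb minor (v), Cb major (VI), Db major (VII).
Matching root and quality in both lists: Gb major, Ab minor, Bb minor, Cb major, Db major, Eb minor, F diminished.
That gives 7 common triads.

7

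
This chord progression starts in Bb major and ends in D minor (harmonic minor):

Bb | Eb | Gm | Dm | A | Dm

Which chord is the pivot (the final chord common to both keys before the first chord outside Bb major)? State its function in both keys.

Dm — iii in Bb major, i in D minor

Chords diatonic to Bb major: Bb, Cm, Dm, Eb, F, Gm, Adim.
Reading the progression, the first chord not in that set is A, so the modulation leaves Bb major there.
The chord immediately before A is Dm, which is diatonic to both keys: iii in Bb major and i in D minor.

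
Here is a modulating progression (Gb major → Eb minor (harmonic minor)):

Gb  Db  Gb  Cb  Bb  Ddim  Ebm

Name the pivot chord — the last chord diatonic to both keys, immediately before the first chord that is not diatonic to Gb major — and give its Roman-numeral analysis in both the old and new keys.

Chords diatonic to Gb major: Gb, Abm, Bbm, Cb, Db, Ebm, Fdim.
Reading the progression, the first chord not in that set is Bb, so the modulation leaves Gb major there.
The chord immediately before Bb is Cb, which is diatonic to both keys: IV in Gb major and VI in Eb minor.

Cb — IV in Gb major, VI in Eb minor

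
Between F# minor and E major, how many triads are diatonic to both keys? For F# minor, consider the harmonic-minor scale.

Diatonic triads of F# minor (harmonic minor): F# minor (i), G# diminished (ii°), A augmented (III+), B minor (iv), C# major (V), D major (VI), E# diminished (vii°).
Diatonic triads of E major: E major (I), F# minor (ii), G# minor (iii), A major (IV), B major (V), C# minor (vi), D# diminished (vii°).
Matching root and quality in both lists: F# minor.
That gives 1 common triad.

1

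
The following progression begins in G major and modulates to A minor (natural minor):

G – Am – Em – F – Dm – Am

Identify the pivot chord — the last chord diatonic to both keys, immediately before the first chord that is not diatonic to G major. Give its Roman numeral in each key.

Chords diatonic to G major: G, Am, Bm, C, D, Em, F#dim.
Reading the progression, the first chord not in that set is F, so the modulation leaves G major there.
The chord immediately before F is Em, which is diatonic to both keys: vi in G major and v in A minor.

Em — vi in G major, v in A minor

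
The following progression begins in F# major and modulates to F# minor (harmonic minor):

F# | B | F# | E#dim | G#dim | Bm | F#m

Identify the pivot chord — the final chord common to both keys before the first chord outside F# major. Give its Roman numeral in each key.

E#dim — vii° in F# major, vii° in F# minor

Chords diatonic to F# major: F#, G#m, A#m, B, C#, D#m, E#dim.
Reading the progression, the first chord not in that set is G#dim, so the modulation leaves F# major there.
The chord immediately before G#dim is E#dim, which is diatonic to both keys: vii° in F# major and vii° in F# minor.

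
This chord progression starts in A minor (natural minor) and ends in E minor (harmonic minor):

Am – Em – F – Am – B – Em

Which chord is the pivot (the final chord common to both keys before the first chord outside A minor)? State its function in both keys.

Am — i in A minor, iv in E minor

Chords diatonic to A minor: Am, Bdim, C, Dm, Em, F, G.
Reading the progression, the first chord not in that set is B, so the modulation leaves A minor there.
The chord immediately before B is Am, which is diatonic to both keys: i in A minor and iv in E minor.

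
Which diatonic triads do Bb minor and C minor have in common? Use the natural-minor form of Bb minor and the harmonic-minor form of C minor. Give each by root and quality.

Fm, Ab

Triads in Bb minor (natural minor): Bbm (i), Cdim (ii°), Db (III), Ebm (iv), Fm (v), Gb (VI), Ab (VII).
Triads in C minor (harmonic minor): Cm (i), Ddim (ii°), Ebaug (III+), Fm (iv), G (V), Ab (VI), Bdim (vii°).
Shared triads with their functions: Fm (v in Bb minor, iv in C minor); Ab (VII in Bb minor, VI in C minor).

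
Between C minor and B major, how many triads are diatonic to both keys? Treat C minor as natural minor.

0

Diatonic triads of C minor (natural minor): Cm (i), Ddim (ii°), E♭ (III), Fm (iv), Gm (v), A♭ (VI), B♭ (VII).
Diatonic triads of B major: B (I), C♯m (ii), D♯m (iii), E (IV), F♯ (V), G♯m (vi), A♯dim (vii°).
No triad has the same root and quality in both keys.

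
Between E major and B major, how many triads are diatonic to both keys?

4

Diatonic triads of E major: E (I), F#m (ii), G#m (iii), A (IV), B (V), C#m (vi), D#dim (vii°).
Diatonic triads of B major: B (I), C#m (ii), D#m (iii), E (IV), F# (V), G#m (vi), A#dim (vii°).
Matching root and quality in both lists: E, G#m, B, C#m.
That gives 4 common triads.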